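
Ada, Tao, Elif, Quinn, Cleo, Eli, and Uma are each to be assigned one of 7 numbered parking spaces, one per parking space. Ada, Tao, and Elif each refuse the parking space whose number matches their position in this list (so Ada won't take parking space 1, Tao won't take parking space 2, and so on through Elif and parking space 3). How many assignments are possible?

Let Aᵢ (for i ∈ {1, 2, 3}) be the placements that put person i in their forbidden parking space. Any j of these fix j positions, leaving (7−j)! ways to fill the rest, and there are C(3,j) ways to pick which j.
By inclusion–exclusion, the number of valid placements is Σ_{j=0}^{3} (−1)^j C(3,j)·(7−j)!.
Computing: 5040 − 2160 + 360 − 24 = 3216.

3216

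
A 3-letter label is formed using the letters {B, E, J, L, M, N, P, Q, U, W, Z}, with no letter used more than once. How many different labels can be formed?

Choose and order 3 of the 11 symbols: the first letter has 11 options, the next 10, then 9.
That product is 11 × 10 × 9 = 990.

990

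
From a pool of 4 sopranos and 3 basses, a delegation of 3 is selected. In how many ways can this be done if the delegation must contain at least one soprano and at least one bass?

Total 3-person selections from all 7: C(7,3) = 35.
Subtract selections that omit an entire group: no sopranos → C(3,3) = 1; no basses → C(4,3) = 4.
Both groups omitted at once is impossible, so 35 − 5 = 30.

30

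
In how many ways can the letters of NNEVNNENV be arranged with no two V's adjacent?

There are 9!/(5!·2!·2!) = 756 arrangements of NNEVNNENV in total.
Arrangements with the V's together: treat VV as one letter, giving (8)!/(5!·2!) = 168.
Subtracting, 756 − 168 = 588 arrangements keep the V's apart.

588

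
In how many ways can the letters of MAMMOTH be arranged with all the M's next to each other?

120

Treat the 3 copies of M as a single block. The multiset to arrange is then {MMM, A, H, O, T}, 5 items in all.
All 5 items are distinct, so there are (5)! = 120 arrangements.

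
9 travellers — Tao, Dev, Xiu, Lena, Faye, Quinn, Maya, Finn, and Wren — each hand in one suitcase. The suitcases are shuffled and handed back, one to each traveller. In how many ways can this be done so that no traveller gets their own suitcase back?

Let Aᵢ be the assignments in which traveller i gets their own suitcase. We want the size of the complement of A₁∪…∪A_9.
By inclusion–exclusion this is Σ_{j=0}^{9} (−1)^j C(9,j)·(9−j)!.
Computing: 362880 − 362880 + 181440 − 60480 + 15120 − 3024 + 504 − 72 + 9 − 1 = 133496.

133496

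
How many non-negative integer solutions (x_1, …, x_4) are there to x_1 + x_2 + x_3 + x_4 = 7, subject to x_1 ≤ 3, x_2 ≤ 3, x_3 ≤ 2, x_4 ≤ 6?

46

Ignoring the caps, the number of non-negative solutions to x_1+…+x_4 = 7 is C(10,3) = 120.
Subtract solutions that violate a single cap (substitute x_i' = x_i − (cap_i+1)): x_1 ≥ 4 gives C(6,3) = 20; x_2 ≥ 4 gives C(6,3) = 20; x_3 ≥ 3 gives C(7,3) = 35; x_4 ≥ 7 gives C(3,3) = 1. Together 76.
Add back pairs where two caps are both exceeded: 0 + 1 + 0 + 1 + 0 + 0 = 2.
By inclusion–exclusion the count is 120 − 76 + 2 = 46.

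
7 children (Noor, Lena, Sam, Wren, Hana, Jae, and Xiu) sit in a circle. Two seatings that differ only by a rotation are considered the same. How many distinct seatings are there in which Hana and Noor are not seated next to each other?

Without the restriction there are (6)! = 720 seatings.
Seatings with Hana beside Noor: treat them as a block with 2 internal orders, giving 2 × (5)! = 240.
Subtracting, 720 − 240 = 480.

480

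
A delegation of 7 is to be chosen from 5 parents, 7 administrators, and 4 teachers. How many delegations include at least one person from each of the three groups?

Total 7-person selections from all 16: C(16,7) = 11440.
Selections missing a whole group: no parents → C(11,7) = 330; no administrators → C(9,7) = 36; no teachers → C(12,7) = 792.
Add back selections omitting two groups (i.e. drawn from a single group): C(5,7) + C(7,7) + C(4,7) = 1.
By inclusion–exclusion: 11440 − 1158 + 1 = 10283.

10283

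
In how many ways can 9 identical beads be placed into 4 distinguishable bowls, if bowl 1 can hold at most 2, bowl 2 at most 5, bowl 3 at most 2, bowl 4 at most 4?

27

Without the upper bounds there are C(12,3) = 220 ways to split 9 among 4 bowls.
Subtract solutions that violate a single cap (substitute x_i' = x_i − (cap_i+1)): x_1 ≥ 3 gives C(9,3) = 84; x_2 ≥ 6 gives C(6,3) = 20; x_3 ≥ 3 gives C(9,3) = 84; x_4 ≥ 5 gives C(7,3) = 35. Together 223.
Add back pairs where two caps are both exceeded: 1 + 20 + 4 + 1 + 0 + 4 = 30.
By inclusion–exclusion the count is 220 − 223 + 30 = 27.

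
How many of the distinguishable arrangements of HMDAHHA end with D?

Fix D in the last position and arrange the remaining 6 letters.
Those 6 letters have A appearing twice and H appearing 3 times, giving (6)!/(3!·2!) = 60.

60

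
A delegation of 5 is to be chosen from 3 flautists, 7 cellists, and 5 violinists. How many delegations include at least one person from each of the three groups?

Total 5-person selections from all 15: C(15,5) = 3003.
Subtract selections that omit an entire group: no flautists → C(12,5) = 792; no cellists → C(8,5) = 56; no violinists → C(10,5) = 252.
Add back selections omitting two groups (i.e. drawn from a single group): C(3,5) + C(7,5) + C(5,5) = 22.
By inclusion–exclusion: 3003 − 1100 + 22 = 1925.

1925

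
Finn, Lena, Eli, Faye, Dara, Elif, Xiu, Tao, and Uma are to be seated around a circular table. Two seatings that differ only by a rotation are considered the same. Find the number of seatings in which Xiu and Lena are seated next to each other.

Glue Xiu and Lena into a block (2 internal orders). Seating 8 units around a circle gives (7)! arrangements.
So 2 × (7)! = 2 × 5040 = 10080.

10080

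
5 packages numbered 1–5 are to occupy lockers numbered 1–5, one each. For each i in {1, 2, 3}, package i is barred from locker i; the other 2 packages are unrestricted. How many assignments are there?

64

Let Aᵢ (for i ∈ {1, 2, 3}) be the placements that put package i in its forbidden locker. Any j of these fix j positions, leaving (5−j)! ways to fill the rest, and there are C(3,j) ways to pick which j.
By inclusion–exclusion, the number of valid placements is Σ_{j=0}^{3} (−1)^j C(3,j)·(5−j)!.
Computing: 120 − 72 + 18 − 2 = 64.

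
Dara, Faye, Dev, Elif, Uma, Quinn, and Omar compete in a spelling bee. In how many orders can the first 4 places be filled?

840

There are 7 choices for 1st place, 6 for 2nd, and so on down to 4 for position 4.
That gives 7 × 6 × 5 × 4 = 840.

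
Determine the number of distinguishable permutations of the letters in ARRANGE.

1260

ARRANGE has 7 letters with A appearing twice and R appearing twice.
The number of distinct arrangements is 7!/(2!·2!) = 5040/4 = 1260.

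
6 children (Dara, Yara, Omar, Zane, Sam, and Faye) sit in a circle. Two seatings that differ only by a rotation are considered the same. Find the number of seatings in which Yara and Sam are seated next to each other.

Glue Yara and Sam into a block (2 internal orders). Seating 5 units around a circle gives (4)! arrangements.
So 2 × (4)! = 2 × 24 = 48.

48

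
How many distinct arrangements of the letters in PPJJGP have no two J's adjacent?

40

There are 6!/(3!·2!) = 60 arrangements of PPJJGP in total.
If the two J's are adjacent, glue them into one block, leaving 5 items to arrange: (5)!/(3!) = 20 ways.
Hence 60 − 20 = 40.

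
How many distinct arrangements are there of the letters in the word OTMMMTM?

OTMMMTM has 7 letters with M appearing 4 times and T appearing twice.
Dividing 7! = 5040 by 4!·2! = 48 for the repeated letters gives 105.

105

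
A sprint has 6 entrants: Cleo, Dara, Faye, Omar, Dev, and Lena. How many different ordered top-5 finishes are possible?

There are 6 choices for 1st place, 5 for 2nd, and so on down to 2 for position 5.
That gives 6 × 5 × 4 × 3 × 2 = 720.

720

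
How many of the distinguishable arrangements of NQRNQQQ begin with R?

Fix R in the first position and arrange the remaining 6 letters.
Those 6 letters have N appearing twice and Q appearing 4 times, giving (6)!/(4!·2!) = 15.

15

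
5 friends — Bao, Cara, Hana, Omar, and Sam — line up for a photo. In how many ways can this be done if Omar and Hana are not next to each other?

72

Of the 5! = 120 arrangements, those with Omar and Hana adjacent number 2 × 4! = 48 (treat the pair as a block with 2 internal orders).
Complementary counting: 120 − 48 = 72.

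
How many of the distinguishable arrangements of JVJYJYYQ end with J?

With the last slot taken by J, it remains to arrange the other 7 letters (VJYJYYQ).
Those 7 letters have J appearing twice and Y appearing 3 times, giving (7)!/(3!·2!) = 420.

420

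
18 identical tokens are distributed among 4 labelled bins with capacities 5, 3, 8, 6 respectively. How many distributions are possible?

34

Ignoring the caps, the number of non-negative solutions to x_1+…+x_4 = 18 is C(21,3) = 1330.
Subtract solutions that violate a single cap (substitute x_i' = x_i − (cap_i+1)): x_1 ≥ 6 gives C(15,3) = 455; x_2 ≥ 4 gives C(17,3) = 680; x_3 ≥ 9 gives C(12,3) = 220; x_4 ≥ 7 gives C(14,3) = 364. Together 1719.
Add back pairs where two caps are both exceeded: 165 + 20 + 56 + 56 + 120 + 10 = 427.
Subtract triples: 0 + 4 + 0 + 0 = 4.
By inclusion–exclusion the count is 1330 − 1719 + 427 − 4 = 34.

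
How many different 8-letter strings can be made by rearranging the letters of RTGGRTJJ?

2520

The 8 letters of RTGGRTJJ have repeats: G appearing twice, J appearing twice, R appearing twice, and T appearing twice.
So there are 8! / (2!·2!·2!·2!) = 2520 distinguishable arrangements.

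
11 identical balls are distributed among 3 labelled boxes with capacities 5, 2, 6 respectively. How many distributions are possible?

6

By stars and bars, unrestricted non-negative solutions to x_1+…+x_3 = 11 number C(11+2,2) = 78.
Subtract solutions that violate a single cap (substitute x_i' = x_i − (cap_i+1)): x_1 ≥ 6 gives C(7,2) = 21; x_2 ≥ 3 gives C(10,2) = 45; x_3 ≥ 7 gives C(6,2) = 15. Together 81.
Add back pairs where two caps are both exceeded: 6 + 0 + 3 = 9.
By inclusion–exclusion the count is 78 − 81 + 9 = 6.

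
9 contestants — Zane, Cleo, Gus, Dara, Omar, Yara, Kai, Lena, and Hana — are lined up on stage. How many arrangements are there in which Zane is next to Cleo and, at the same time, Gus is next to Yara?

20160

Treat {Zane,Cleo} as one block (2 orders) and {Gus,Yara} as another (2 orders).
That leaves 7 units to arrange: 2 × 2 × 7! = 4 × 5040 = 20160.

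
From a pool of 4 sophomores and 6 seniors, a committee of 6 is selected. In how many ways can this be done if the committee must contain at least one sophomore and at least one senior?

Total 6-person selections from all 10: C(10,6) = 210.
Subtract selections that omit an entire group: no sophomores → C(6,6) = 1; no seniors → C(4,6) = 0.
Both groups omitted at once is impossible, so 210 − 1 = 209.

209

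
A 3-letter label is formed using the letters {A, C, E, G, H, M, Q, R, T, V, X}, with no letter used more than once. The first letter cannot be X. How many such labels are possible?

900

The first letter has 11−1 = 10 choices (anything except X).
The remaining 2 letters are filled from the other 10 symbols without repetition: 10 × 9 = 90.
Total: 10 × 90 = 900.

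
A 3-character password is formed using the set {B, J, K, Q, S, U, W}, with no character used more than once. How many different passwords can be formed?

210

Choose and order 3 of the 7 symbols: the first character has 7 options, the next 6, then 5.
That product is 7 × 6 × 5 = 210.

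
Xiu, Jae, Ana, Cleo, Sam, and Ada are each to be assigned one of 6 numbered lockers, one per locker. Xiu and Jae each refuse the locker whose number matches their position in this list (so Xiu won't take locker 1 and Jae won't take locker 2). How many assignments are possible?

Let Aᵢ (for i ∈ {1, 2}) be the placements that put person i in their forbidden locker. Any j of these fix j positions, leaving (6−j)! ways to fill the rest, and there are C(2,j) ways to pick which j.
By inclusion–exclusion, the number of valid placements is Σ_{j=0}^{2} (−1)^j C(2,j)·(6−j)!.
Computing: 720 − 240 + 24 = 504.

504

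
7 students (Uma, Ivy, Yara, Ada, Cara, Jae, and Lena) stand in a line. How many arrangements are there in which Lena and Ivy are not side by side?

There are 7! = 5040 arrangements in all. If Lena and Ivy are adjacent, merging them into one block gives 2·(6)! = 1440 arrangements.
So 5040 − 1440 = 3600 arrangements keep them apart.

3600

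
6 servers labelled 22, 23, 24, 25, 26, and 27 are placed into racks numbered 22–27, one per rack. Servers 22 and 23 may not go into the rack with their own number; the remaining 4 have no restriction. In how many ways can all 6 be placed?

Let Aᵢ (for i ∈ {22, 23}) be the placements that put server i in its forbidden rack. Any j of these fix j positions, leaving (6−j)! ways to fill the rest, and there are C(2,j) ways to pick which j.
By inclusion–exclusion, the number of valid placements is Σ_{j=0}^{2} (−1)^j C(2,j)·(6−j)!.
Computing: 720 − 240 + 24 = 504.

504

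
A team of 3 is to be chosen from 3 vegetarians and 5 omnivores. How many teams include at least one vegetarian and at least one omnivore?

45

Unrestricted: C(8,3) = 56 ways to pick any 3 of the 8.
Subtract selections that omit an entire group: no vegetarians → C(5,3) = 10; no omnivores → C(3,3) = 1.
Both groups omitted at once is impossible, so 56 − 11 = 45.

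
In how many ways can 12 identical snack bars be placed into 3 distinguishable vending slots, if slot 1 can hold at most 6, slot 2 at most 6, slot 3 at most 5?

21

Ignoring the caps, the number of non-negative solutions to x_1+…+x_3 = 12 is C(14,2) = 91.
Subtract solutions that violate a single cap (substitute x_i' = x_i − (cap_i+1)): x_1 ≥ 7 gives C(7,2) = 21; x_2 ≥ 7 gives C(7,2) = 21; x_3 ≥ 6 gives C(8,2) = 28. Together 70.
No two caps can be exceeded simultaneously, so the pair terms are all 0.
By inclusion–exclusion the count is 91 − 70 + 0 = 21.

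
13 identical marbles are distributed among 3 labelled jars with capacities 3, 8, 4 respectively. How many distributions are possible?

By stars and bars, unrestricted non-negative solutions to x_1+…+x_3 = 13 number C(13+2,2) = 105.
Subtract solutions that violate a single cap (substitute x_i' = x_i − (cap_i+1)): x_1 ≥ 4 gives C(11,2) = 55; x_2 ≥ 9 gives C(6,2) = 15; x_3 ≥ 5 gives C(10,2) = 45. Together 115.
Add back pairs where two caps are both exceeded: 1 + 15 + 0 = 16.
By inclusion–exclusion the count is 105 − 115 + 16 = 6.

6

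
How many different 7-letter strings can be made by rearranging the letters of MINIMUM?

The 7 letters of MINIMUM have repeats: I appearing twice and M appearing 3 times.
Dividing 7! = 5040 by 3!·2! = 12 for the repeated letters gives 420.

420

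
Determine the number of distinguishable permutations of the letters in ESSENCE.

420

Letter multiplicities in ESSENCE: C×1, E×3, N×1, S×2.
The number of distinct arrangements is 7!/(3!·2!) = 5040/12 = 420.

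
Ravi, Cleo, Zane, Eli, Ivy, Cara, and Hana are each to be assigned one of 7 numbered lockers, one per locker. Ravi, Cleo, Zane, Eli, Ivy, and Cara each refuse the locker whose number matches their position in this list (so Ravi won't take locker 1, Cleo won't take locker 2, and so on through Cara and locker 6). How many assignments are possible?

2119

Let Aᵢ (for 1 ≤ i ≤ 6) be the placements that put person i in their forbidden locker. Any j of these fix j positions, leaving (7−j)! ways to fill the rest, and there are C(6,j) ways to pick which j.
By inclusion–exclusion, the number of valid placements is Σ_{j=0}^{6} (−1)^j C(6,j)·(7−j)!.
Computing: 5040 − 4320 + 1800 − 480 + 90 − 12 + 1 = 2119.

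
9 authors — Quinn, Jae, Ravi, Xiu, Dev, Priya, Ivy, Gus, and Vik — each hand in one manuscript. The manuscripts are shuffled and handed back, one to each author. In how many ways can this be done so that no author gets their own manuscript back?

Let Aᵢ be the assignments in which author i gets their own manuscript. We want the size of the complement of A₁∪…∪A_9.
By inclusion–exclusion this is Σ_{j=0}^{9} (−1)^j C(9,j)·(9−j)!.
Computing: 362880 − 362880 + 181440 − 60480 + 15120 − 3024 + 504 − 72 + 9 − 1 = 133496.

133496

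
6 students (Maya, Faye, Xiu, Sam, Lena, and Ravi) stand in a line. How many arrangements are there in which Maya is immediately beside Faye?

Treat {Maya, Faye} as a single unit. There are 5 units to order, and the pair itself can be ordered 2 ways.
That gives 2 × 5! = 2 × 120 = 240.

240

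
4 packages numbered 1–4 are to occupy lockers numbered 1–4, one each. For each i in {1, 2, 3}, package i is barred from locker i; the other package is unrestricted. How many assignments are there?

Let Aᵢ (for i ∈ {1, 2, 3}) be the placements that put package i in its forbidden locker. Any j of these fix j positions, leaving (4−j)! ways to fill the rest, and there are C(3,j) ways to pick which j.
By inclusion–exclusion, the number of valid placements is Σ_{j=0}^{3} (−1)^j C(3,j)·(4−j)!.
Computing: 24 − 18 + 6 − 1 = 11.

11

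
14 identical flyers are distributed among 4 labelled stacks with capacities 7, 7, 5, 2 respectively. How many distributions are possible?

Without the upper bounds there are C(17,3) = 680 ways to split 14 among 4 stacks.
Subtract solutions that violate a single cap (substitute x_i' = x_i − (cap_i+1)): x_1 ≥ 8 gives C(9,3) = 84; x_2 ≥ 8 gives C(9,3) = 84; x_3 ≥ 6 gives C(11,3) = 165; x_4 ≥ 3 gives C(14,3) = 364. Together 697.
Add back pairs where two caps are both exceeded: 0 + 1 + 20 + 1 + 20 + 56 = 98.
By inclusion–exclusion the count is 680 − 697 + 98 = 81.

81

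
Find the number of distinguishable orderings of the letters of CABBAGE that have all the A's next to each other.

Treat the 2 copies of A as a single block. The multiset to arrange is then {AA, B, B, C, E, G}, 6 items in all.
That gives (6)!/(2!) = 360 arrangements.

360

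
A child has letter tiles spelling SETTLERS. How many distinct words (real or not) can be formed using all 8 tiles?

Letter multiplicities in SETTLERS: E×2, L×1, R×1, S×2, T×2.
The number of distinct arrangements is 8!/(2!·2!·2!) = 40320/8 = 5040.

5040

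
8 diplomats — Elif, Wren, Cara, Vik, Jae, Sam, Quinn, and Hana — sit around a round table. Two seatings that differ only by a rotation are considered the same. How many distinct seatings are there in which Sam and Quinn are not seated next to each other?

3600

All circular seatings of 8 people number (7)! = 5040.
Seatings with Sam beside Quinn: treat them as a block with 2 internal orders, giving 2 × (6)! = 1440.
Subtracting, 5040 − 1440 = 3600.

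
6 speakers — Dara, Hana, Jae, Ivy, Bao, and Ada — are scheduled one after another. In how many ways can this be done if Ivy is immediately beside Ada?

240

Treat {Ivy, Ada} as a single unit. There are 5 units to order, and the pair itself can be ordered 2 ways.
That gives 2 × 5! = 2 × 120 = 240.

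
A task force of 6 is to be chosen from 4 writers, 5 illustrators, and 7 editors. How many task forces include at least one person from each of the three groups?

Total 6-person selections from all 16: C(16,6) = 8008.
Selections missing a whole group: no writers → C(12,6) = 924; no illustrators → C(11,6) = 462; no editors → C(9,6) = 84.
Add back selections omitting two groups (i.e. drawn from a single group): C(4,6) + C(5,6) + C(7,6) = 7.
By inclusion–exclusion: 8008 − 1470 + 7 = 6545.

6545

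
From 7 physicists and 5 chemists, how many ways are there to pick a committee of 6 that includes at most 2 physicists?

Split by how many physicists are chosen (0 through 2).
Sum: C(7,0)·C(5,6) + C(7,1)·C(5,5) + C(7,2)·C(5,4) = 0 + 7 + 105 = 112.

112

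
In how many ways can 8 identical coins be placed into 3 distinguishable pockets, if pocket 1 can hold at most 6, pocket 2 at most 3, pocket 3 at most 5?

21

Without the upper bounds there are C(10,2) = 45 ways to split 8 among 3 pockets.
Subtract solutions that violate a single cap (substitute x_i' = x_i − (cap_i+1)): x_1 ≥ 7 gives C(3,2) = 3; x_2 ≥ 4 gives C(6,2) = 15; x_3 ≥ 6 gives C(4,2) = 6. Together 24.
No two caps can be exceeded simultaneously, so the pair terms are all 0.
By inclusion–exclusion the count is 45 − 24 + 0 = 21.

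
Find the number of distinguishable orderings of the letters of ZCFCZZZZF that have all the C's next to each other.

Treat the 2 copies of C as a single block. The multiset to arrange is then {CC, F, F, Z, Z, Z, Z, Z}, 8 items in all.
That gives (8)!/(5!·2!) = 168 arrangements.

168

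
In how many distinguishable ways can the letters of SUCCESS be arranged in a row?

Letter multiplicities in SUCCESS: C×2, E×1, S×3, U×1.
Dividing 7! = 5040 by 3!·2! = 12 for the repeated letters gives 420.

420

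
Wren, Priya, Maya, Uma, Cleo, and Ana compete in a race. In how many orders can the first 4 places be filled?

360

This is an ordered selection of 4 from 6: P(6,4).
That gives 6 × 5 × 4 × 3 = 360.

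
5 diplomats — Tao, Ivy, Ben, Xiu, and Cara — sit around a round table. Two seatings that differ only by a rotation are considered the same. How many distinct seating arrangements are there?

24

Around a circle, 5 distinct people have 5!/5 = (4)! = 24 rotationally distinct seatings.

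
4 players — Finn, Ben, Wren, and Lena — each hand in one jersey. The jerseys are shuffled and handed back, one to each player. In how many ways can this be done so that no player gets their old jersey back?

9

Let Aᵢ be the assignments in which player i gets their old jersey. We want the size of the complement of A₁∪…∪A_4.
By inclusion–exclusion this is Σ_{j=0}^{4} (−1)^j C(4,j)·(4−j)!.
Computing: 24 − 24 + 12 − 4 + 1 = 9.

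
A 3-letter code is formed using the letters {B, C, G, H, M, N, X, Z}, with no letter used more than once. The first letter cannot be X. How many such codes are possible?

294

The first letter has 8−1 = 7 choices (anything except X).
The remaining 2 letters are filled from the other 7 symbols without repetition: 7 × 6 = 42.
Total: 7 × 42 = 294.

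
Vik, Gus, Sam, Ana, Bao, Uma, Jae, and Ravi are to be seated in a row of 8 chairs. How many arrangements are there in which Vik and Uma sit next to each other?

Place the 6 others and the Vik-Uma pair as 7 objects in a line; the pair has 2 internal arrangements.
So the count is 2·(7)! = 10080.

10080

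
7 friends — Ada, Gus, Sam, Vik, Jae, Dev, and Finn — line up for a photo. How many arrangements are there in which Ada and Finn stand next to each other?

Glue Ada and Finn into one block (2 internal orders), leaving 6 units to arrange in a row.
That gives 2 × 6! = 2 × 720 = 1440.

1440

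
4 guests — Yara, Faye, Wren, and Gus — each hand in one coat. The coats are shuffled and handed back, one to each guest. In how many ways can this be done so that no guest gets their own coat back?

Let Aᵢ be the assignments in which guest i gets their own coat. We want the size of the complement of A₁∪…∪A_4.
By inclusion–exclusion this is Σ_{j=0}^{4} (−1)^j C(4,j)·(4−j)!.
Computing: 24 − 24 + 12 − 4 + 1 = 9.

9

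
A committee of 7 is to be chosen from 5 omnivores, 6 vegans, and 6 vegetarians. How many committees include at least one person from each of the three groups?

17996

With no constraint there are C(17,7) = 19448 possible selections.
Subtract selections that omit an entire group: no omnivores → C(12,7) = 792; no vegans → C(11,7) = 330; no vegetarians → C(11,7) = 330.
Add back selections omitting two groups (i.e. drawn from a single group): C(5,7) + C(6,7) + C(6,7) = 0.
By inclusion–exclusion: 19448 − 1452 + 0 = 17996.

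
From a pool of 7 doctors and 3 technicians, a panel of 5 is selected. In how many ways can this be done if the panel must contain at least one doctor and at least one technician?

With no constraint there are C(10,5) = 252 possible selections.
Selections missing a whole group: no doctors → C(3,5) = 0; no technicians → C(7,5) = 21.
Both groups omitted at once is impossible, so 252 − 21 = 231.

231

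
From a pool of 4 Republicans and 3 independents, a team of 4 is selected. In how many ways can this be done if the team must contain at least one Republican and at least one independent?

Unrestricted: C(7,4) = 35 ways to pick any 4 of the 7.
Selections missing a whole group: no Republicans → C(3,4) = 0; no independents → C(4,4) = 1.
Both groups omitted at once is impossible, so 35 − 1 = 34.

34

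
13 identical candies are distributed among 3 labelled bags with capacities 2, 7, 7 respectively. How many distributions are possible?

Ignoring the caps, the number of non-negative solutions to x_1+…+x_3 = 13 is C(15,2) = 105.
Subtract solutions that violate a single cap (substitute x_i' = x_i − (cap_i+1)): x_1 ≥ 3 gives C(12,2) = 66; x_2 ≥ 8 gives C(7,2) = 21; x_3 ≥ 8 gives C(7,2) = 21. Together 108.
Add back pairs where two caps are both exceeded: 6 + 6 + 0 = 12.
By inclusion–exclusion the count is 105 − 108 + 12 = 9.

9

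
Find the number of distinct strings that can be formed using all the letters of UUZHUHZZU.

The 9 letters of UUZHUHZZU have repeats: H appearing twice, U appearing 4 times, and Z appearing 3 times.
The number of distinct arrangements is 9!/(4!·3!·2!) = 362880/288 = 1260.

1260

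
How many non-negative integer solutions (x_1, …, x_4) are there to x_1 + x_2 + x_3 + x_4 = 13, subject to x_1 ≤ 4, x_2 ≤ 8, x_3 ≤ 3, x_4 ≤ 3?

47

Without the upper bounds there are C(16,3) = 560 ways to split 13 among 4 variables.
Subtract solutions that violate a single cap (substitute x_i' = x_i − (cap_i+1)): x_1 ≥ 5 gives C(11,3) = 165; x_2 ≥ 9 gives C(7,3) = 35; x_3 ≥ 4 gives C(12,3) = 220; x_4 ≥ 4 gives C(12,3) = 220. Together 640.
Add back pairs where two caps are both exceeded: 0 + 35 + 35 + 1 + 1 + 56 = 128.
Subtract triples: 0 + 0 + 1 + 0 = 1.
By inclusion–exclusion the count is 560 − 640 + 128 − 1 = 47.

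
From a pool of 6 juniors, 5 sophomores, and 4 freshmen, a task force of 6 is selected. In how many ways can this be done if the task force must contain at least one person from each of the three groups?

4250

Unrestricted: C(15,6) = 5005 ways to pick any 6 of the 15.
Selections missing a whole group: no juniors → C(9,6) = 84; no sophomores → C(10,6) = 210; no freshmen → C(11,6) = 462.
Add back selections omitting two groups (i.e. drawn from a single group): C(6,6) + C(5,6) + C(4,6) = 1.
By inclusion–exclusion: 5005 − 756 + 1 = 4250.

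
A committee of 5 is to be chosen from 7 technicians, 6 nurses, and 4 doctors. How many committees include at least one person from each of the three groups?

4214

Total 5-person selections from all 17: C(17,5) = 6188.
Subtract selections that omit an entire group: no technicians → C(10,5) = 252; no nurses → C(11,5) = 462; no doctors → C(13,5) = 1287.
Add back selections omitting two groups (i.e. drawn from a single group): C(7,5) + C(6,5) + C(4,5) = 27.
By inclusion–exclusion: 6188 − 2001 + 27 = 4214.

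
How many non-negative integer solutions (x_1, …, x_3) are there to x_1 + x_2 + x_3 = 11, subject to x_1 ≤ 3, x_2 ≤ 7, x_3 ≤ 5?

14

Ignoring the caps, the number of non-negative solutions to x_1+…+x_3 = 11 is C(13,2) = 78.
Subtract solutions that violate a single cap (substitute x_i' = x_i − (cap_i+1)): x_1 ≥ 4 gives C(9,2) = 36; x_2 ≥ 8 gives C(5,2) = 10; x_3 ≥ 6 gives C(7,2) = 21. Together 67.
Add back pairs where two caps are both exceeded: 0 + 3 + 0 = 3.
By inclusion–exclusion the count is 78 − 67 + 3 = 14.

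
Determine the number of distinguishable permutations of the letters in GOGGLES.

Letter multiplicities in GOGGLES: E×1, G×3, L×1, O×1, S×1.
Dividing 7! = 5040 by 3! = 6 for the repeated letters gives 840.

840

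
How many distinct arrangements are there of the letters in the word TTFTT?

5

TTFTT has 5 letters with T appearing 4 times.
The number of distinct arrangements is 5!/(4!) = 120/24 = 5.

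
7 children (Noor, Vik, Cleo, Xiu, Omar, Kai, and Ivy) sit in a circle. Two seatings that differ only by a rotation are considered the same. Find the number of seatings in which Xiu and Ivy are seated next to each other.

Glue Xiu and Ivy into a block (2 internal orders). Seating 6 units around a circle gives (5)! arrangements.
So 2 × (5)! = 2 × 120 = 240.

240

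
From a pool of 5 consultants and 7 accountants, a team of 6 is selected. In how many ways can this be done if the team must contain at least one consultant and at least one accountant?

917

Total 6-person selections from all 12: C(12,6) = 924.
Selections missing a whole group: no consultants → C(7,6) = 7; no accountants → C(5,6) = 0.
Both groups omitted at once is impossible, so 924 − 7 = 917.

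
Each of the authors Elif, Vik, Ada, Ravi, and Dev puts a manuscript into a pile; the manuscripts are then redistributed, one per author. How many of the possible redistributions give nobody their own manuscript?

44

This is the derangement count D_5: permutations of 5 items with no fixed point.
By inclusion–exclusion this is Σ_{j=0}^{5} (−1)^j C(5,j)·(5−j)!.
Computing: 120 − 120 + 60 − 20 + 5 − 1 = 44.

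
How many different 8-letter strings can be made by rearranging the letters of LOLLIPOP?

1680

Letter multiplicities in LOLLIPOP: I×1, L×3, O×2, P×2.
Dividing 8! = 40320 by 3!·2!·2! = 24 for the repeated letters gives 1680.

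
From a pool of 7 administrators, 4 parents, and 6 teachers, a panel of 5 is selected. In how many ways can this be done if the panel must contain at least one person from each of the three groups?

Unrestricted: C(17,5) = 6188 ways to pick any 5 of the 17.
Subtract selections that omit an entire group: no administrators → C(10,5) = 252; no parents → C(13,5) = 1287; no teachers → C(11,5) = 462.
Add back selections omitting two groups (i.e. drawn from a single group): C(7,5) + C(4,5) + C(6,5) = 27.
By inclusion–exclusion: 6188 − 2001 + 27 = 4214.

4214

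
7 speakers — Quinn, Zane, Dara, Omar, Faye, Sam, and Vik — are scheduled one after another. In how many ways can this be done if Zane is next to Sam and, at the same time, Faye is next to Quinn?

480

Treat {Zane,Sam} as one block (2 orders) and {Faye,Quinn} as another (2 orders).
That leaves 5 units to arrange: 2 × 2 × 5! = 4 × 120 = 480.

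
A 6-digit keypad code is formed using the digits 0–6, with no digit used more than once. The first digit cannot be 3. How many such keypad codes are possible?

4320

The first digit has 7−1 = 6 choices (anything except 3).
The remaining 5 digits are filled from the other 6 symbols without repetition: 6 × 5 × 4 × 3 × 2 = 720.
Total: 6 × 720 = 4320.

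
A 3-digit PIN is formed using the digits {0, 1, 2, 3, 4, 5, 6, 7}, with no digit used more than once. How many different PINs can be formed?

336

Choose and order 3 of the 8 symbols: the first digit has 8 options, the next 7, then 6.
That product is 8 × 7 × 6 = 336.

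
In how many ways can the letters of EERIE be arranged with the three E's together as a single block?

Treat the 3 copies of E as a single block. The multiset to arrange is then {EEE, I, R}, 3 items in all.
All 3 items are distinct, so there are (3)! = 6 arrangements.

6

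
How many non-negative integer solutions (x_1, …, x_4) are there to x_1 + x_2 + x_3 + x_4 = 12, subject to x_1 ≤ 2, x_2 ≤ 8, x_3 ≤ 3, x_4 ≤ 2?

By stars and bars, unrestricted non-negative solutions to x_1+…+x_4 = 12 number C(12+3,3) = 455.
Subtract solutions that violate a single cap (substitute x_i' = x_i − (cap_i+1)): x_1 ≥ 3 gives C(12,3) = 220; x_2 ≥ 9 gives C(6,3) = 20; x_3 ≥ 4 gives C(11,3) = 165; x_4 ≥ 3 gives C(12,3) = 220. Together 625.
Add back pairs where two caps are both exceeded: 1 + 56 + 84 + 0 + 1 + 56 = 198.
Subtract triples: 0 + 0 + 10 + 0 = 10.
By inclusion–exclusion the count is 455 − 625 + 198 − 10 = 18.

18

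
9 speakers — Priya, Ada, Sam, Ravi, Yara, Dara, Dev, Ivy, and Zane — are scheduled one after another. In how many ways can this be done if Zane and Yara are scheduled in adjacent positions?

Glue Zane and Yara into one block (2 internal orders), leaving 8 units to arrange in a row.
So the count is 2·(8)! = 80640.

80640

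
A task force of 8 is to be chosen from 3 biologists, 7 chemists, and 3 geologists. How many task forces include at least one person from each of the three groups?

1197

Unrestricted: C(13,8) = 1287 ways to pick any 8 of the 13.
Selections missing a whole group: no biologists → C(10,8) = 45; no chemists → C(6,8) = 0; no geologists → C(10,8) = 45.
Add back selections omitting two groups (i.e. drawn from a single group): C(3,8) + C(7,8) + C(3,8) = 0.
By inclusion–exclusion: 1287 − 90 + 0 = 1197.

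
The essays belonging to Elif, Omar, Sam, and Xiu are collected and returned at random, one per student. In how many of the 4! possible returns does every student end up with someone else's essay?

Let Aᵢ be the assignments in which student i gets their own essay. We want the size of the complement of A₁∪…∪A_4.
By inclusion–exclusion this is Σ_{j=0}^{4} (−1)^j C(4,j)·(4−j)!.
Computing: 24 − 24 + 12 − 4 + 1 = 9.

9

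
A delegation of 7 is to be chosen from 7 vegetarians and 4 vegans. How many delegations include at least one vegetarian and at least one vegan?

329

With no constraint there are C(11,7) = 330 possible selections.
Selections missing a whole group: no vegetarians → C(4,7) = 0; no vegans → C(7,7) = 1.
Both groups omitted at once is impossible, so 330 − 1 = 329.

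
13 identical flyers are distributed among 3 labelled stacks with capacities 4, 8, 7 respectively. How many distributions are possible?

25

Ignoring the caps, the number of non-negative solutions to x_1+…+x_3 = 13 is C(15,2) = 105.
Subtract solutions that violate a single cap (substitute x_i' = x_i − (cap_i+1)): x_1 ≥ 5 gives C(10,2) = 45; x_2 ≥ 9 gives C(6,2) = 15; x_3 ≥ 8 gives C(7,2) = 21. Together 81.
Add back pairs where two caps are both exceeded: 0 + 1 + 0 = 1.
By inclusion–exclusion the count is 105 − 81 + 1 = 25.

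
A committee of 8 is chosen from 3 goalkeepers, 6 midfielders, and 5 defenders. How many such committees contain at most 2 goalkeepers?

2541

Split by how many goalkeepers are chosen (0 through 2).
Sum: C(3,0)·C(11,8) + C(3,1)·C(11,7) + C(3,2)·C(11,6) = 165 + 990 + 1386 = 2541.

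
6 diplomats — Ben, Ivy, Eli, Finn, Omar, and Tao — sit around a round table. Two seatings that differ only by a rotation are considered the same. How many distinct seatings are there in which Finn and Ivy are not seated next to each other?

72

Without the restriction there are (5)! = 120 seatings.
Seatings with Finn beside Ivy: treat them as a block with 2 internal orders, giving 2 × (4)! = 48.
Subtracting, 120 − 48 = 72.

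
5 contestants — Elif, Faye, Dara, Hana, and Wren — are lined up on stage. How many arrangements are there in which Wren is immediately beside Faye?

48

Treat {Wren, Faye} as a single unit. There are 4 units to order, and the pair itself can be ordered 2 ways.
That gives 2 × 4! = 2 × 24 = 48.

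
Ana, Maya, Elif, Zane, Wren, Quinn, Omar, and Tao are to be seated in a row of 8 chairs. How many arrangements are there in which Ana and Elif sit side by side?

Glue Ana and Elif into one block (2 internal orders), leaving 7 units to arrange in a row.
That gives 2 × 7! = 2 × 5040 = 10080.

10080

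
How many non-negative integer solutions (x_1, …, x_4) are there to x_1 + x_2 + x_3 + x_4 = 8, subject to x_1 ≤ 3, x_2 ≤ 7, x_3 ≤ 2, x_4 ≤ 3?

47

Without the upper bounds there are C(11,3) = 165 ways to split 8 among 4 variables.
Subtract solutions that violate a single cap (substitute x_i' = x_i − (cap_i+1)): x_1 ≥ 4 gives C(7,3) = 35; x_2 ≥ 8 gives C(3,3) = 1; x_3 ≥ 3 gives C(8,3) = 56; x_4 ≥ 4 gives C(7,3) = 35. Together 127.
Add back pairs where two caps are both exceeded: 0 + 4 + 1 + 0 + 0 + 4 = 9.
By inclusion–exclusion the count is 165 − 127 + 9 = 47.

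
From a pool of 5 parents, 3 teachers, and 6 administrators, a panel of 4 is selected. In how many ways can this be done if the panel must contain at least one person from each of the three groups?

With no constraint there are C(14,4) = 1001 possible selections.
Subtract selections that omit an entire group: no parents → C(9,4) = 126; no teachers → C(11,4) = 330; no administrators → C(8,4) = 70.
Add back selections omitting two groups (i.e. drawn from a single group): C(5,4) + C(3,4) + C(6,4) = 20.
By inclusion–exclusion: 1001 − 526 + 20 = 495.

495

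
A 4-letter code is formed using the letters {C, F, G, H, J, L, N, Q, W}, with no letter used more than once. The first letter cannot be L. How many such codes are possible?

The first letter has 9−1 = 8 choices (anything except L).
The remaining 3 letters are filled from the other 8 symbols without repetition: 8 × 7 × 6 = 336.
Total: 8 × 336 = 2688.

2688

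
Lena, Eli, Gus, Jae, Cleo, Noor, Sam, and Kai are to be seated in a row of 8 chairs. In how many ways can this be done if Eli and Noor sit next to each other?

Glue Eli and Noor into one block (2 internal orders), leaving 7 units to arrange in a row.
So the count is 2·(7)! = 10080.

10080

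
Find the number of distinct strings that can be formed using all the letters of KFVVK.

Letter multiplicities in KFVVK: F×1, K×2, V×2.
Dividing 5! = 120 by 2!·2! = 4 for the repeated letters gives 30.

30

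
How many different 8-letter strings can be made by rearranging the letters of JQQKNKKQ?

1120

The 8 letters of JQQKNKKQ have repeats: K appearing 3 times and Q appearing 3 times.
So there are 8! / (3!·3!) = 1120 distinguishable arrangements.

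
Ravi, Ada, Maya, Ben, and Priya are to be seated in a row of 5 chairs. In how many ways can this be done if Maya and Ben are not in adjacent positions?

72

Of the 5! = 120 arrangements, those with Maya and Ben adjacent number 2 × 4! = 48 (treat the pair as a block with 2 internal orders).
Complementary counting: 120 − 48 = 72.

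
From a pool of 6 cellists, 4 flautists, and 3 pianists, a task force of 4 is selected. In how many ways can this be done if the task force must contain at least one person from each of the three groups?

360

Unrestricted: C(13,4) = 715 ways to pick any 4 of the 13.
Subtract selections that omit an entire group: no cellists → C(7,4) = 35; no flautists → C(9,4) = 126; no pianists → C(10,4) = 210.
Add back selections omitting two groups (i.e. drawn from a single group): C(6,4) + C(4,4) + C(3,4) = 16.
By inclusion–exclusion: 715 − 371 + 16 = 360.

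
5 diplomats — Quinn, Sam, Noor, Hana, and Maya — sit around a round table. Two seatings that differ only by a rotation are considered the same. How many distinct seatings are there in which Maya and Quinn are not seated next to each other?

All circular seatings of 5 people number (4)! = 24.
Seatings with Maya beside Quinn: treat them as a block with 2 internal orders, giving 2 × (3)! = 12.
Subtracting, 24 − 12 = 12.

12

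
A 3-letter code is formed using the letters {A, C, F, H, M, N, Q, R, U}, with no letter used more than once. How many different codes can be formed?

Choose and order 3 of the 9 symbols: the first letter has 9 options, the next 8, then 7.
9 × 8 × 7 = 504.

504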